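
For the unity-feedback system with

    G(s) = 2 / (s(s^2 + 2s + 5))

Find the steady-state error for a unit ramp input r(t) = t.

e_ss = 2.500

G(s) has one pole at the origin.
This is a Type 1 system. Kv = lim_{s→0} s·G(s) = 2/5.
e_ss = 1/Kv = 1/(2/5) = 5/2 ≈ 2.500.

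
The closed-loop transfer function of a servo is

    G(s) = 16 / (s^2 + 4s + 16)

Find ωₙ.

ωₙ = 4 rad/s

Compare the denominator to the standard form s^2 + 2ζωₙs + ωₙ².
ωₙ² = 16, so ωₙ = 4 rad/s.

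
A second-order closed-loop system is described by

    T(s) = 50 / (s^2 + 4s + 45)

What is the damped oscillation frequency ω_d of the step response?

ω_d ≈ 6.403 rad/s

Comparing s^2 + 4s + 45 to s^2 + 2ζωₙs + ωₙ²: ωₙ = √45 ≈ 6.708 rad/s and ζ = 4/(2·√45) ≈ 0.2981.
ζωₙ = 4/2 = 2, so ω_d = ωₙ√(1−ζ²) = √(ωₙ² − (ζωₙ)²) = √(45 − 2²) = √41 ≈ 6.403 rad/s.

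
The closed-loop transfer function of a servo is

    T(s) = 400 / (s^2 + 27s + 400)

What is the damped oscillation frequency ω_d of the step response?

ω_d ≈ 14.76 rad/s

Comparing s^2 + 27s + 400 to s^2 + 2ζωₙs + ωₙ²: ωₙ = 20 rad/s and ζ = 27/(2·20) = 0.675.
ζωₙ = 27/2 = 13.5, so ω_d = ωₙ√(1−ζ²) = √(ωₙ² − (ζωₙ)²) = √(400 − 13.5²) = √217.75 ≈ 14.76 rad/s.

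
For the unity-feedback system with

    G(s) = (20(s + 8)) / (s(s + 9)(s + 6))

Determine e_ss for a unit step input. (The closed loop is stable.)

G(s) has one pole at the origin.
This is a Type 1 system; for a step input the steady-state error is zero.

e_ss = 0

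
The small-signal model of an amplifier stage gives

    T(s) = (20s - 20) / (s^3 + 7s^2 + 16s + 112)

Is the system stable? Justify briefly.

The denominator s^3 + 7s^2 + 16s + 112 factors as (s^2 + 16)(s + 7), giving poles at s = 4j, -4j, -7.
Since the simple pole(s) at s = 4j, -4j lie on the jω-axis with none in the right half-plane, the system is marginally stable.

marginally stable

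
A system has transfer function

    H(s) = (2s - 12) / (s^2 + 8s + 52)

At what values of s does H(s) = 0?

Set the numerator to zero: 2s - 12 = 0, i.e. 2·(s - 6) = 0.
So s = 6.

s = 6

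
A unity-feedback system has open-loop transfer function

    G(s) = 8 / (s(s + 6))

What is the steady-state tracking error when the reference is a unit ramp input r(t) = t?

e_ss = 0.7500

G(s) has one pole at the origin.
This is a Type 1 system. Kv = lim_{s→0} s·G(s) = 8/6 = 4/3.
e_ss = 1/Kv = 1/(4/3) = 3/4 ≈ 0.7500.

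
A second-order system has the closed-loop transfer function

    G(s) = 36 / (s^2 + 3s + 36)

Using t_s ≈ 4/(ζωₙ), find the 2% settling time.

t_s ≈ 2.667 s

Comparing s^2 + 3s + 36 to s^2 + 2ζωₙs + ωₙ²: ωₙ = 6 rad/s and ζ = 3/(2·6) = 0.25.
ζωₙ = 3/2 = 1.5, so t_s ≈ 4/(ζωₙ) = 4/1.5 ≈ 2.667 s.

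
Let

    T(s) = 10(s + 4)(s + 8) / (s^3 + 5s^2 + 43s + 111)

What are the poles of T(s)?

s = -1 + 6j, -1 - 6j, -3

The poles are the roots of the denominator s^3 + 5s^2 + 43s + 111 = 0.
Trying s = -3: the polynomial evaluates to 0, so (s + 3) is a factor.
Dividing out leaves s^2 + 2s + 37 = 0.
The quadratic formula then gives s = -1 ± 6j.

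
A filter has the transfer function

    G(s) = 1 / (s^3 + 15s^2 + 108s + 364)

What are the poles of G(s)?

The poles are the roots of the denominator s^3 + 15s^2 + 108s + 364 = 0.
Trying s = -7: the polynomial evaluates to 0, so (s + 7) is a factor.
Dividing out leaves s^2 + 8s + 52 = 0.
The quadratic formula then gives s = -4 ± 6j.

s = -4 + 6j, -4 - 6j, -7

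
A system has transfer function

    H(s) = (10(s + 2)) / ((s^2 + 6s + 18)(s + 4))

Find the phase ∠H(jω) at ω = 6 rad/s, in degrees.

At s = j6: numerator = 20 + j60, denominator = -288 + j36.
∠H = ∠num − ∠den = 71.565° − (172.87°) = -101.3°.

∠H(j6) ≈ -101.3°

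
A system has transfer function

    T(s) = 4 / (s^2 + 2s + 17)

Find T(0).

Set s = 0: T(0) = (4) / (17) = 4/17.

T(0) = 4/17 ≈ 0.2353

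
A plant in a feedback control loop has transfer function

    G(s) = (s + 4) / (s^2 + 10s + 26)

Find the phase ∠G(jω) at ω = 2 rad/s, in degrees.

∠G(j2) ≈ -15.71°

At s = j2: numerator = 4 + j2, denominator = 22 + j20.
∠G = ∠num − ∠den = 26.565° − (42.274°) = -15.71°.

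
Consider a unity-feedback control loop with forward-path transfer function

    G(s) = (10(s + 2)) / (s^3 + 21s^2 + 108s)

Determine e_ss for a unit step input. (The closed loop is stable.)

G(s) has one pole at the origin.
This is a Type 1 system; for a step input the steady-state error is zero.

e_ss = 0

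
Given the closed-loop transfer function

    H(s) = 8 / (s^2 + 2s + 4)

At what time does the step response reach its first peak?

t_p ≈ 1.814 s

Comparing s^2 + 2s + 4 to s^2 + 2ζωₙs + ωₙ²: ωₙ = 2 rad/s and ζ = 2/(2·2) = 0.5.
ζωₙ = 2/2 = 1, so ω_d = ωₙ√(1−ζ²) = √(ωₙ² − (ζωₙ)²) = √(4 − 1²) = √3 ≈ 1.732 rad/s.
t_p = π/ω_d = π/1.732 ≈ 1.814 s.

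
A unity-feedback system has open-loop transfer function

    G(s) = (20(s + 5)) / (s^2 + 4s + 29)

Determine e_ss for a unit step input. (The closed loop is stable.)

G(s) has no poles at the origin.
This is a Type 0 system. Kp = lim_{s→0} G(s) = 100/29.
e_ss = 1/(1 + Kp) = 1/(1 + 100/29) = 29/129 ≈ 0.2248.

e_ss = 0.2248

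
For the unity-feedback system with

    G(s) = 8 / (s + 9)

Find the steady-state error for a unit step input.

G(s) has no poles at the origin.
This is a Type 0 system. Kp = lim_{s→0} G(s) = 8/9.
e_ss = 1/(1 + Kp) = 1/(1 + 8/9) = 9/17 ≈ 0.5294.

e_ss = 0.5294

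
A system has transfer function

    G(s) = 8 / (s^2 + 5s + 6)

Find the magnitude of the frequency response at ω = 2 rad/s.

Substitute s = j2: numerator = 8, denominator = 2 + j10.
|G(j2)| = |8| / |2 + j10| = 8 / 10.198 ≈ 0.7845.

|G(j2)| ≈ 0.7845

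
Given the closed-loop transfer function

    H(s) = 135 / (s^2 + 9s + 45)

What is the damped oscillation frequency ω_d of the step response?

Comparing s^2 + 9s + 45 to s^2 + 2ζωₙs + ωₙ²: ωₙ = √45 ≈ 6.708 rad/s and ζ = 9/(2·√45) ≈ 0.6708.
ζωₙ = 9/2 = 4.5, so ω_d = ωₙ√(1−ζ²) = √(ωₙ² − (ζωₙ)²) = √(45 − 4.5²) = √24.75 ≈ 4.975 rad/s.

ω_d ≈ 4.975 rad/s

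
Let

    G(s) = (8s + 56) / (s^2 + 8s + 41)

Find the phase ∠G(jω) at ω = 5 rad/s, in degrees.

At s = j5: numerator = 56 + j40, denominator = 16 + j40.
∠G = ∠num − ∠den = 35.538° − (68.199°) = -32.66°.

∠G(j5) ≈ -32.66°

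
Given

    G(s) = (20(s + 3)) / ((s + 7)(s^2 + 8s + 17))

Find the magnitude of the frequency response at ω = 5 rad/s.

|G(j5)| ≈ 0.3323

Substitute s = j5: numerator = 60 + j100, denominator = -256 + j240.
|G(j5)| = |60 + j100| / |-256 + j240| = 116.62 / 350.91 ≈ 0.3323.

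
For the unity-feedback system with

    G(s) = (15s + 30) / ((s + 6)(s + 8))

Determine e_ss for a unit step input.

G(s) has no poles at the origin.
This is a Type 0 system. Kp = lim_{s→0} G(s) = 30/48 = 5/8.
e_ss = 1/(1 + Kp) = 1/(1 + 5/8) = 8/13 ≈ 0.6154.

e_ss = 0.6154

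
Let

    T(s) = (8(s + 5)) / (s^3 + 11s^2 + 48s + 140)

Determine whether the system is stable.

The denominator s^3 + 11s^2 + 48s + 140 factors as (s + 7)(s^2 + 4s + 20), giving poles at s = -7, -2 ± 4j.
Since all poles lie strictly in the left half-plane, the system is stable.

stable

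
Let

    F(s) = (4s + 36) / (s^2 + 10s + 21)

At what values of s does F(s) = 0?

s = -9

Set the numerator to zero: 4s + 36 = 0, i.e. 4·(s + 9) = 0.
So s = -9.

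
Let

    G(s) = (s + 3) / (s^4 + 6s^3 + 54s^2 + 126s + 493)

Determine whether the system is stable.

stable

The denominator s^4 + 6s^3 + 54s^2 + 126s + 493 factors as (s^2 + 2s + 17)(s^2 + 4s + 29), giving poles at s = -1 ± 4j, -2 ± 5j.
Since all poles lie strictly in the left half-plane, the system is stable.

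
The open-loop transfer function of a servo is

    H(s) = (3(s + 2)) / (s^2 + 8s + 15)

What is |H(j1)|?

Substitute s = j1: numerator = 6 + j3, denominator = 14 + j8.
|H(j1)| = |6 + j3| / |14 + j8| = 6.7082 / 16.125 ≈ 0.4160.

|H(j1)| ≈ 0.4160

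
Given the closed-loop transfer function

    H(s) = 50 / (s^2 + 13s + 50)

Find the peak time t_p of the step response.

t_p ≈ 1.128 s

Comparing s^2 + 13s + 50 to s^2 + 2ζωₙs + ωₙ²: ωₙ = √50 ≈ 7.071 rad/s and ζ = 13/(2·√50) ≈ 0.9192.
ζωₙ = 13/2 = 6.5, so ω_d = ωₙ√(1−ζ²) = √(ωₙ² − (ζωₙ)²) = √(50 − 6.5²) = √7.75 ≈ 2.784 rad/s.
t_p = π/ω_d = π/2.784 ≈ 1.128 s.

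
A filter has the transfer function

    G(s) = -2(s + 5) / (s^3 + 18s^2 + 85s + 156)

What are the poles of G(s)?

s = -3 + 2j, -3 - 2j, -12

The poles are the roots of the denominator s^3 + 18s^2 + 85s + 156 = 0.
Trying s = -12: the polynomial evaluates to 0, so (s + 12) is a factor.
Dividing out leaves s^2 + 6s + 13 = 0.
The quadratic formula then gives s = -3 ± 2j.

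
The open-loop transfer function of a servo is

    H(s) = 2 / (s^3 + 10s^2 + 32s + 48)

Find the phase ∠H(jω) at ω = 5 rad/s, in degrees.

∠H(j5) ≈ -170.2°

At s = j5: numerator = 2, denominator = -202 + j35.
∠H = ∠num − ∠den = 0° − (170.17°) = -170.2°.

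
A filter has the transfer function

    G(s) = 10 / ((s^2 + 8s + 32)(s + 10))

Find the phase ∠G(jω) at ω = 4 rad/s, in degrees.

At s = j4: numerator = 10, denominator = 32 + j384.
∠G = ∠num − ∠den = 0° − (85.236°) = -85.24°.

∠G(j4) ≈ -85.24°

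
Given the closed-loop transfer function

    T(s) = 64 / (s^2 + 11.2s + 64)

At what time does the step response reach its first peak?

t_p ≈ 0.5499 s

Comparing s^2 + 11.2s + 64 to s^2 + 2ζωₙs + ωₙ²: ωₙ = 8 rad/s and ζ = 11.2/(2·8) = 0.7.
ζωₙ = 11.2/2 = 5.6, so ω_d = ωₙ√(1−ζ²) = √(ωₙ² − (ζωₙ)²) = √(64 − 5.6²) = √32.64 ≈ 5.713 rad/s.
t_p = π/ω_d = π/5.713 ≈ 0.5499 s.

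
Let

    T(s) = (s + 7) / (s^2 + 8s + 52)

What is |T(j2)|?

Substitute s = j2: numerator = 7 + j2, denominator = 48 + j16.
|T(j2)| = |7 + j2| / |48 + j16| = 7.2801 / 50.596 ≈ 0.1439.

|T(j2)| ≈ 0.1439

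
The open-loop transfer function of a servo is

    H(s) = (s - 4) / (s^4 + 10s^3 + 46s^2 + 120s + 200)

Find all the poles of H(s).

s = -1 ± 3j, -4 ± 2j

The poles are the roots of the denominator s^4 + 10s^3 + 46s^2 + 120s + 200 = 0.
No real roots exist; factor into two real quadratics: (s^2 + 2s + 10)(s^2 + 8s + 20) = 0.
Each quadratic gives a conjugate pair via the quadratic formula.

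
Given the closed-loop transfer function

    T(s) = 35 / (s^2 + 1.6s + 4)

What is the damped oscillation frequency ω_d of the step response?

Comparing s^2 + 1.6s + 4 to s^2 + 2ζωₙs + ωₙ²: ωₙ = 2 rad/s and ζ = 1.6/(2·2) = 0.4.
ζωₙ = 1.6/2 = 0.8, so ω_d = ωₙ√(1−ζ²) = √(ωₙ² − (ζωₙ)²) = √(4 − 0.8²) = √3.36 ≈ 1.833 rad/s.

ω_d ≈ 1.833 rad/s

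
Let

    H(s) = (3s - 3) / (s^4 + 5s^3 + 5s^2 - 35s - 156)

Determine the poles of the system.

The poles are the roots of the denominator s^4 + 5s^3 + 5s^2 - 35s - 156 = 0.
Trying s = 3: the polynomial evaluates to 0, so (s - 3) is a factor.
Dividing out leaves s^3 + 8s^2 + 29s + 52 = 0.
This factors further as (s^2 + 4s + 13)(s + 4) = 0.

s = -2 ± 3j, 3, -4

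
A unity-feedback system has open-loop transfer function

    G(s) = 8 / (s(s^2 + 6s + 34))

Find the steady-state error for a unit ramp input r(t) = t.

G(s) has one pole at the origin.
This is a Type 1 system. Kv = lim_{s→0} s·G(s) = 8/34 = 4/17.
e_ss = 1/Kv = 1/(4/17) = 17/4 ≈ 4.250.

e_ss = 4.250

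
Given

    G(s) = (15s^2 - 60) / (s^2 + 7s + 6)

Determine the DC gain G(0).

Set s = 0: G(0) = (-60) / (6) = -10.

G(0) = -10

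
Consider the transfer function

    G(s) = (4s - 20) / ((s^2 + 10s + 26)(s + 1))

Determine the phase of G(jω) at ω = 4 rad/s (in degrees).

At s = j4: numerator = -20 + j16, denominator = -150 + j80.
∠G = ∠num − ∠den = 141.34° − (151.93°) = -10.59°.

∠G(j4) ≈ -10.59°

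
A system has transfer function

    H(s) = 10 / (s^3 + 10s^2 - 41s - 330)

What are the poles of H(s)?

s = -5, 6, -11

The poles are the roots of the denominator s^3 + 10s^2 - 41s - 330 = 0.
Trying s = -5: the polynomial evaluates to 0, so (s + 5) is a factor.
Dividing out leaves s^2 + 5s - 66 = 0.
Factoring the quadratic: (s - 6)(s + 11) = 0.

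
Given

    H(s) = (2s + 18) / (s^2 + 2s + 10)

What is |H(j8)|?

Substitute s = j8: numerator = 18 + j16, denominator = -54 + j16.
|H(j8)| = |18 + j16| / |-54 + j16| = 24.083 / 56.321 ≈ 0.4276.

|H(j8)| ≈ 0.4276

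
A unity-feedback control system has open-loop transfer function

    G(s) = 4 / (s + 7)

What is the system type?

The denominator has no factor of s at the origin — no free integrator — so this is a Type 0 system.

Type 0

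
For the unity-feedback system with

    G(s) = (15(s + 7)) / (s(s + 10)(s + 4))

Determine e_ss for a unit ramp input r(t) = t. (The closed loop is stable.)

G(s) has one pole at the origin.
This is a Type 1 system. Kv = lim_{s→0} s·G(s) = 105/40 = 21/8.
e_ss = 1/Kv = 1/(21/8) = 8/21 ≈ 0.3810.

e_ss = 0.3810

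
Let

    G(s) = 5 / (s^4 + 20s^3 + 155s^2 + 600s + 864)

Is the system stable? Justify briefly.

The denominator s^4 + 20s^3 + 155s^2 + 600s + 864 factors as (s + 3)(s^2 + 8s + 32)(s + 9), giving poles at s = -3, -4 ± 4j, -9.
Since all poles lie strictly in the left half-plane, the system is stable.

stable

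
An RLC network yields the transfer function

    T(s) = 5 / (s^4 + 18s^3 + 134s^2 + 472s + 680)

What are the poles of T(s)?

The poles are the roots of the denominator s^4 + 18s^3 + 134s^2 + 472s + 680 = 0.
No real roots exist; factor into two real quadratics: (s^2 + 8s + 20)(s^2 + 10s + 34) = 0.
Each quadratic gives a conjugate pair via the quadratic formula.

s = -4 ± 2j, -5 ± 3j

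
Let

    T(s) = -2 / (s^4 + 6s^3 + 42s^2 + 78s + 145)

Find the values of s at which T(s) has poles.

The poles are the roots of the denominator s^4 + 6s^3 + 42s^2 + 78s + 145 = 0.
No real roots exist; factor into two real quadratics: (s^2 + 2s + 5)(s^2 + 4s + 29) = 0.
Each quadratic gives a conjugate pair via the quadratic formula.

s = -1 ± 2j, -2 ± 5j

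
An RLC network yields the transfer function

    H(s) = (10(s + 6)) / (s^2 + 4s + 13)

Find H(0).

H(0) = 60/13 ≈ 4.615

Set s = 0: H(0) = (60) / (13) = 60/13.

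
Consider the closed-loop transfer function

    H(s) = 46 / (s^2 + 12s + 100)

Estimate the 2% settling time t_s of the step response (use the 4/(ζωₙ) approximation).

Comparing s^2 + 12s + 100 to s^2 + 2ζωₙs + ωₙ²: ωₙ = 10 rad/s and ζ = 12/(2·10) = 0.6.
ζωₙ = 12/2 = 6, so t_s ≈ 4/(ζωₙ) = 4/6 ≈ 0.6667 s.

t_s ≈ 0.6667 s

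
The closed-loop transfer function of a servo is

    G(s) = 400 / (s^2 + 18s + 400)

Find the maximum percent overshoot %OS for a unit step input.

%OS ≈ 20.5%

Comparing s^2 + 18s + 400 to s^2 + 2ζωₙs + ωₙ²: ωₙ = 20 rad/s and ζ = 18/(2·20) = 0.45.
%OS = 100·exp(−πζ/√(1−ζ²)) = 100·exp(−π·0.45/√(1−0.45²)) ≈ 20.5%.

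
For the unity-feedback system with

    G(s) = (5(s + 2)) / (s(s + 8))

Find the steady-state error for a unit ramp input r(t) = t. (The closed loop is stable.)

G(s) has one pole at the origin.
This is a Type 1 system. Kv = lim_{s→0} s·G(s) = 10/8 = 5/4.
e_ss = 1/Kv = 1/(5/4) = 4/5 ≈ 0.8000.

e_ss = 0.8000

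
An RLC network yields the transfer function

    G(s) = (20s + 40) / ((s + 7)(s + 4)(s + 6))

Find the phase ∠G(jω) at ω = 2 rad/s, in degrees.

∠G(j2) ≈ -15.95°

At s = j2: numerator = 40 + j40, denominator = 100 + j180.
∠G = ∠num − ∠den = 45° − (60.945°) = -15.95°.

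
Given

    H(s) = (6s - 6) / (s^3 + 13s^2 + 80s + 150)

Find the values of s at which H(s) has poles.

s = -5 ± 5j, -3

The poles are the roots of the denominator s^3 + 13s^2 + 80s + 150 = 0.
Trying s = -3: the polynomial evaluates to 0, so (s + 3) is a factor.
Dividing out leaves s^2 + 10s + 50 = 0.
The quadratic formula then gives s = -5 ± 5j.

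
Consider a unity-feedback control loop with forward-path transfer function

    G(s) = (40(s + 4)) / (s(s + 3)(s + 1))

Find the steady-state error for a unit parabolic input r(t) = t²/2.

e_ss = ∞

G(s) has one pole at the origin.
This is a Type 1 system; Ka = lim_{s→0} s^2·G(s) = 0, so the steady-state error for a parabola input is infinite.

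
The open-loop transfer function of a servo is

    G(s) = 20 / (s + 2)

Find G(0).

Set s = 0: G(0) = (20) / (2) = 10.

G(0) = 10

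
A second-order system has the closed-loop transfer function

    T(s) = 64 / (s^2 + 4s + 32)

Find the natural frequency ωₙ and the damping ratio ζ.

ωₙ ≈ 5.657 rad/s, ζ ≈ 0.3536

Compare the denominator to the standard form s^2 + 2ζωₙs + ωₙ².
ωₙ² = 32, so ωₙ = √32 ≈ 5.657 rad/s.
2ζωₙ = 4, so ζ = 4/(2·√32) ≈ 0.3536.
With ζ = 0.3536 the response is underdamped.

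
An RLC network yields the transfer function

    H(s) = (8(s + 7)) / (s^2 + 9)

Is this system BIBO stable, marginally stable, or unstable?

marginally stable

The poles can be read from the denominator factors: s = 3j, -3j.
Since the simple pole(s) at s = ±3j lie on the jω-axis with none in the right half-plane, the system is marginally stable.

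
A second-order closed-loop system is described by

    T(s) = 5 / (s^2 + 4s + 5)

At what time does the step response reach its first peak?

t_p ≈ 3.142 s

Comparing s^2 + 4s + 5 to s^2 + 2ζωₙs + ωₙ²: ωₙ = √5 ≈ 2.236 rad/s and ζ = 4/(2·√5) ≈ 0.8944.
ζωₙ = 4/2 = 2, so ω_d = ωₙ√(1−ζ²) = √(ωₙ² − (ζωₙ)²) = √(5 − 2²) = √1 = 1 rad/s.
t_p = π/ω_d = π/1 ≈ 3.142 s.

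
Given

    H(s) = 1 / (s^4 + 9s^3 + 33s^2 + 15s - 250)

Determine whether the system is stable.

The denominator s^4 + 9s^3 + 33s^2 + 15s - 250 factors as (s^2 + 6s + 25)(s + 5)(s - 2), giving poles at s = -3 ± 4j, -5, 2.
Since the pole(s) at s = 2 lie in the right half-plane, the system is unstable.

unstable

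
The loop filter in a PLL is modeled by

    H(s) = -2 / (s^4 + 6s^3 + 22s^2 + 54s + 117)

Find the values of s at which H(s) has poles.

s = ±3j, -3 ± 2j

The poles are the roots of the denominator s^4 + 6s^3 + 22s^2 + 54s + 117 = 0.
No real roots exist; factor into two real quadratics: (s^2 + 9)(s^2 + 6s + 13) = 0.
Each quadratic gives a conjugate pair via the quadratic formula.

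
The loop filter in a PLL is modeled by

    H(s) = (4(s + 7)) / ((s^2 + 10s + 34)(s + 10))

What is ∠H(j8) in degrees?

∠H(j8) ≈ -100.4°

At s = j8: numerator = 28 + j32, denominator = -940 + j560.
∠H = ∠num − ∠den = 48.814° − (149.22°) = -100.4°.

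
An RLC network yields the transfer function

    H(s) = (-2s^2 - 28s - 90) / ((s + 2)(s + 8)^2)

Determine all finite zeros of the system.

s = -5, -9

Set the numerator to zero: -2s^2 - 28s - 90 = 0, i.e. -2·(s^2 + 14s + 45) = 0.
Factoring: (s + 5)(s + 9) = 0.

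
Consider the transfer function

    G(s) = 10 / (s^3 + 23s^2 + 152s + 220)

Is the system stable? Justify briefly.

stable

The denominator s^3 + 23s^2 + 152s + 220 factors as (s + 2)(s + 11)(s + 10), giving poles at s = -2, -11, -10.
Since all poles lie strictly in the left half-plane, the system is stable.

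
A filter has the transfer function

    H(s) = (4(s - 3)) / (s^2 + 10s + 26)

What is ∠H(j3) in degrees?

At s = j3: numerator = -12 + j12, denominator = 17 + j30.
∠H = ∠num − ∠den = 135° − (60.461°) = 74.54°.

∠H(j3) ≈ 74.54°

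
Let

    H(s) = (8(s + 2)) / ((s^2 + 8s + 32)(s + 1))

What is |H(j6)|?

|H(j6)| ≈ 0.1727

Substitute s = j6: numerator = 16 + j48, denominator = -292 + j24.
|H(j6)| = |16 + j48| / |-292 + j24| = 50.596 / 292.98 ≈ 0.1727.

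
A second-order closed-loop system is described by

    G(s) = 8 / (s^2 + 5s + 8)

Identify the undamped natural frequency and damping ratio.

ωₙ ≈ 2.828 rad/s, ζ ≈ 0.8839

Compare the denominator to the standard form s^2 + 2ζωₙs + ωₙ².
ωₙ² = 8, so ωₙ = √8 ≈ 2.828 rad/s.
2ζωₙ = 5, so ζ = 5/(2·√8) ≈ 0.8839.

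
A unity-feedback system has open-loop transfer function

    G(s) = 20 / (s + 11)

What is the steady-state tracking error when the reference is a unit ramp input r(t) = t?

G(s) has no poles at the origin.
This is a Type 0 system; Kv = lim_{s→0} s·G(s) = 0, so the steady-state error for a ramp input is infinite.

e_ss = ∞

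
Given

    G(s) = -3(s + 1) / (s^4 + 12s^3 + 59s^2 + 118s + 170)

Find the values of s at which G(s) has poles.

s = -1 ± 2j, -5 ± 3j

The poles are the roots of the denominator s^4 + 12s^3 + 59s^2 + 118s + 170 = 0.
No real roots exist; factor into two real quadratics: (s^2 + 2s + 5)(s^2 + 10s + 34) = 0.
Each quadratic gives a conjugate pair via the quadratic formula.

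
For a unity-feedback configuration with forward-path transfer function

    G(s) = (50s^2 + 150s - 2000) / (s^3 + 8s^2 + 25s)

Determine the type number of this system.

Type 1

Factor s from the denominator: s^3 + 8s^2 + 25s = s·(s^2 + 8s + 25).
There is 1 pole at the origin, so the system is Type 1.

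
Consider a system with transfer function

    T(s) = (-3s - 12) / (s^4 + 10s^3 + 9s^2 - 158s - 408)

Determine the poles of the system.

s = -4 + j, -4 - j, -6, 4

The poles are the roots of the denominator s^4 + 10s^3 + 9s^2 - 158s - 408 = 0.
Trying s = -6: the polynomial evaluates to 0, so (s + 6) is a factor.
Dividing out leaves s^3 + 4s^2 - 15s - 68 = 0.
This factors further as (s^2 + 8s + 17)(s - 4) = 0.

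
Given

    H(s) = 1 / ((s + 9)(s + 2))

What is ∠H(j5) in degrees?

∠H(j5) ≈ -97.25°

At s = j5: numerator = 1, denominator = -7 + j55.
∠H = ∠num − ∠den = 0° − (97.253°) = -97.25°.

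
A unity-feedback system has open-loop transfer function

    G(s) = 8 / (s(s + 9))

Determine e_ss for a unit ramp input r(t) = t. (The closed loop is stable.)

e_ss = 1.125

G(s) has one pole at the origin.
This is a Type 1 system. Kv = lim_{s→0} s·G(s) = 8/9.
e_ss = 1/Kv = 1/(8/9) = 9/8 ≈ 1.125.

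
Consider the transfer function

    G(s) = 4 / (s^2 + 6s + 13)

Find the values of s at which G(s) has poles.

s = -3 ± 2j

The poles are the roots of the denominator s^2 + 6s + 13 = 0.
Using the quadratic formula: s = (-6 ± √(-16))/2 = -3 ± 2j.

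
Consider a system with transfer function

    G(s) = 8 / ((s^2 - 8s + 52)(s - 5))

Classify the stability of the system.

The poles can be read from the denominator factors: s = 4 + 6j, 4 - 6j, 5.
Since the pole(s) at s = 4 ± 6j, 5 lie in the right half-plane, the system is unstable.

unstable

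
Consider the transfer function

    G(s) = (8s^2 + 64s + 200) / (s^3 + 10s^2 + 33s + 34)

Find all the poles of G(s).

The poles are the roots of the denominator s^3 + 10s^2 + 33s + 34 = 0.
Trying s = -2: the polynomial evaluates to 0, so (s + 2) is a factor.
Dividing out leaves s^2 + 8s + 17 = 0.
The quadratic formula then gives s = -4 ± 1j.

s = -4 + j, -4 - j, -2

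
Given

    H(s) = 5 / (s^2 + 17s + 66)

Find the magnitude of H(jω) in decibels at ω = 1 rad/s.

Substitute s = j1: numerator = 5, denominator = 65 + j17.
|H(j1)| = |5| / |65 + j17| = 5 / 67.186 ≈ 0.07442.
In decibels: 20·log₁₀(0.07442) ≈ -22.6 dB.

|H(j1)|_dB ≈ -22.6 dB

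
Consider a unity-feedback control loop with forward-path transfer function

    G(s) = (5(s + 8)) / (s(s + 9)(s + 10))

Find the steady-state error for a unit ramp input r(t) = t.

e_ss = 2.250

G(s) has one pole at the origin.
This is a Type 1 system. Kv = lim_{s→0} s·G(s) = 40/90 = 4/9.
e_ss = 1/Kv = 1/(4/9) = 9/4 ≈ 2.250.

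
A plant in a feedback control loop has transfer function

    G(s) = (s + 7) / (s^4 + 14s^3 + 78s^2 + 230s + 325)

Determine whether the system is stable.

stable

The denominator s^4 + 14s^3 + 78s^2 + 230s + 325 factors as (s + 5)^2(s^2 + 4s + 13), giving poles at s = -5, -2 ± 3j, -5.
Since all poles lie strictly in the left half-plane, the system is stable.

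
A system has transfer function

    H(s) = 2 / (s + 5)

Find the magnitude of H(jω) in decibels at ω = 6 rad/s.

Substitute s = j6: numerator = 2, denominator = 5 + j6.
|H(j6)| = |2| / |5 + j6| = 2 / 7.8102 ≈ 0.2561.
In decibels: 20·log₁₀(0.2561) ≈ -11.8 dB.

|H(j6)|_dB ≈ -11.8 dB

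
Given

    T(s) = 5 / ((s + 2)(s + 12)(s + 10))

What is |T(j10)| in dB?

Substitute s = j10: numerator = 5, denominator = -2160 + j640.
|T(j10)| = |5| / |-2160 + j640| = 5 / 2252.8 ≈ 0.002219.
In decibels: 20·log₁₀(0.002219) ≈ -53.1 dB.

|T(j10)|_dB ≈ -53.1 dB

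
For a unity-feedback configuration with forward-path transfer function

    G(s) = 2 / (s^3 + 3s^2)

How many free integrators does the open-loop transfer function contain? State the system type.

Factor s from the denominator: s^3 + 3s^2 = s^2·(s + 3).
There are 2 poles at the origin, so the system is Type 2.

Type 2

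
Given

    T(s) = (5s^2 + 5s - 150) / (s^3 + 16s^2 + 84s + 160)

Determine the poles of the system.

The poles are the roots of the denominator s^3 + 16s^2 + 84s + 160 = 0.
Trying s = -8: the polynomial evaluates to 0, so (s + 8) is a factor.
Dividing out leaves s^2 + 8s + 20 = 0.
The quadratic formula then gives s = -4 ± 2j.

s = -4 + 2j, -4 - 2j, -8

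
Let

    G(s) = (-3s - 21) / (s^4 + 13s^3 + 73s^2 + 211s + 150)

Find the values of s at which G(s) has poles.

The poles are the roots of the denominator s^4 + 13s^3 + 73s^2 + 211s + 150 = 0.
Trying s = -6: the polynomial evaluates to 0, so (s + 6) is a factor.
Dividing out leaves s^3 + 7s^2 + 31s + 25 = 0.
This factors further as (s^2 + 6s + 25)(s + 1) = 0.

s = -3 + 4j, -3 - 4j, -6, -1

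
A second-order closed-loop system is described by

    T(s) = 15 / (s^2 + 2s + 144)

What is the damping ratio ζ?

Compare the denominator to the standard form s^2 + 2ζωₙs + ωₙ².
ωₙ² = 144, so ωₙ = 12 rad/s.
2ζωₙ = 2, so ζ = 2/(2·12) ≈ 0.08333.

ζ ≈ 0.08333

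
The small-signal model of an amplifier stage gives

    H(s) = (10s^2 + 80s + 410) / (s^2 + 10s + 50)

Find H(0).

H(0) = 41/5 ≈ 8.200

Set s = 0: H(0) = (410) / (50) = 41/5.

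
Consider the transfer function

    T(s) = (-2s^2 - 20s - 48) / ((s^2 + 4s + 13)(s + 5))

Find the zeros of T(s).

Set the numerator to zero: -2s^2 - 20s - 48 = 0, i.e. -2·(s^2 + 10s + 24) = 0.
Factoring: (s + 4)(s + 6) = 0.

s = -4, -6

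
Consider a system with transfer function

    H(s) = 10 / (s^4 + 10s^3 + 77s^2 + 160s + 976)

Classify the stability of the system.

marginally stable

The denominator s^4 + 10s^3 + 77s^2 + 160s + 976 factors as (s^2 + 16)(s^2 + 10s + 61), giving poles at s = ±4j, -5 ± 6j.
Since the simple pole(s) at s = ±4j lie on the jω-axis with none in the right half-plane, the system is marginally stable.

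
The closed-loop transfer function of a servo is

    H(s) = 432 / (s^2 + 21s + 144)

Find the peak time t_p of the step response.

t_p ≈ 0.5408 s

Comparing s^2 + 21s + 144 to s^2 + 2ζωₙs + ωₙ²: ωₙ = 12 rad/s and ζ = 21/(2·12) = 0.875.
ζωₙ = 21/2 = 10.5, so ω_d = ωₙ√(1−ζ²) = √(ωₙ² − (ζωₙ)²) = √(144 − 10.5²) = √33.75 ≈ 5.809 rad/s.
t_p = π/ω_d = π/5.809 ≈ 0.5408 s.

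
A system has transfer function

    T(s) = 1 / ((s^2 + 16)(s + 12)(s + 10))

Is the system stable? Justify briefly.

The poles can be read from the denominator factors: s = 4j, -4j, -12, -10.
Since the simple pole(s) at s = ±4j lie on the jω-axis with none in the right half-plane, the system is marginally stable.

marginally stable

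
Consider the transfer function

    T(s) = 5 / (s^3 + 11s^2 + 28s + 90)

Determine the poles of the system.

The poles are the roots of the denominator s^3 + 11s^2 + 28s + 90 = 0.
Trying s = -9: the polynomial evaluates to 0, so (s + 9) is a factor.
Dividing out leaves s^2 + 2s + 10 = 0.
The quadratic formula then gives s = -1 ± 3j.

s = -1 ± 3j, -9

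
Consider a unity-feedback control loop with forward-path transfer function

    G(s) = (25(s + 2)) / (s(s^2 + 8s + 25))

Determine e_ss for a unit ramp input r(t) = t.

e_ss = 0.5000

G(s) has one pole at the origin.
This is a Type 1 system. Kv = lim_{s→0} s·G(s) = 50/25 = 2.
e_ss = 1/Kv = 1/(2) = 1/2 ≈ 0.5000.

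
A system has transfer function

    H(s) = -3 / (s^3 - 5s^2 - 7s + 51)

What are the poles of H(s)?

The poles are the roots of the denominator s^3 - 5s^2 - 7s + 51 = 0.
Trying s = -3: the polynomial evaluates to 0, so (s + 3) is a factor.
Dividing out leaves s^2 - 8s + 17 = 0.
The quadratic formula then gives s = 4 ± 1j.

s = 4 ± j, -3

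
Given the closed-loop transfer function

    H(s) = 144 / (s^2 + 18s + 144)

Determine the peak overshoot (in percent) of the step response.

%OS ≈ 2.84%

Comparing s^2 + 18s + 144 to s^2 + 2ζωₙs + ωₙ²: ωₙ = 12 rad/s and ζ = 18/(2·12) = 0.75.
%OS = 100·exp(−πζ/√(1−ζ²)) = 100·exp(−π·0.75/√(1−0.75²)) ≈ 2.84%.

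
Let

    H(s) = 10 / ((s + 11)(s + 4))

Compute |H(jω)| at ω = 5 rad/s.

Substitute s = j5: numerator = 10, denominator = 19 + j75.
|H(j5)| = |10| / |19 + j75| = 10 / 77.369 ≈ 0.1293.

|H(j5)| ≈ 0.1293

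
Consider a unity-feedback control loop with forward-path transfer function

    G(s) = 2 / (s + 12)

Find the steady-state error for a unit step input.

G(s) has no poles at the origin.
This is a Type 0 system. Kp = lim_{s→0} G(s) = 2/12 = 1/6.
e_ss = 1/(1 + Kp) = 1/(1 + 1/6) = 6/7 ≈ 0.8571.

e_ss = 0.8571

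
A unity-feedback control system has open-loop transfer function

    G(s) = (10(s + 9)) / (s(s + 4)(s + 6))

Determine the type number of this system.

The denominator has 1 factor of s at the origin (free integrator), so this is a Type 1 system.

Type 1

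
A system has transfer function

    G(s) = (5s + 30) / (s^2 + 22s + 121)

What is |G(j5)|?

|G(j5)| ≈ 0.2675

Substitute s = j5: numerator = 30 + j25, denominator = 96 + j110.
|G(j5)| = |30 + j25| / |96 + j110| = 39.051 / 146 ≈ 0.2675.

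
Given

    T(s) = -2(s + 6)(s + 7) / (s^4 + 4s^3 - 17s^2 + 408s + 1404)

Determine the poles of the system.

The poles are the roots of the denominator s^4 + 4s^3 - 17s^2 + 408s + 1404 = 0.
Trying s = -3: the polynomial evaluates to 0, so (s + 3) is a factor.
Dividing out leaves s^3 + s^2 - 20s + 468 = 0.
This factors further as (s^2 - 8s + 52)(s + 9) = 0.

s = 4 ± 6j, -3, -9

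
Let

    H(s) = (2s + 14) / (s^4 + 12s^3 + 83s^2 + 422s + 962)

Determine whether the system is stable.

stable

The denominator s^4 + 12s^3 + 83s^2 + 422s + 962 factors as (s^2 + 10s + 26)(s^2 + 2s + 37), giving poles at s = -5 ± j, -1 ± 6j.
Since all poles lie strictly in the left half-plane, the system is stable.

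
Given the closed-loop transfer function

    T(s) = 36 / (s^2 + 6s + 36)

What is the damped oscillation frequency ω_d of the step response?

Comparing s^2 + 6s + 36 to s^2 + 2ζωₙs + ωₙ²: ωₙ = 6 rad/s and ζ = 6/(2·6) = 0.5.
ζωₙ = 6/2 = 3, so ω_d = ωₙ√(1−ζ²) = √(ωₙ² − (ζωₙ)²) = √(36 − 3²) = √27 ≈ 5.196 rad/s.

ω_d ≈ 5.196 rad/s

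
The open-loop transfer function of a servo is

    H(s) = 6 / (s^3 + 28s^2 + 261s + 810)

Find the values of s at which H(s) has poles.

s = -9, -9, -10

The poles are the roots of the denominator s^3 + 28s^2 + 261s + 810 = 0.
Trying s = -9: the polynomial evaluates to 0, so (s + 9) is a factor.
Dividing out leaves s^2 + 19s + 90 = 0.
Factoring the quadratic: (s + 9)(s + 10) = 0.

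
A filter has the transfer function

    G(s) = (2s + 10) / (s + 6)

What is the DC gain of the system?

Set s = 0: G(0) = (10) / (6) = 5/3.

G(0) = 5/3 ≈ 1.667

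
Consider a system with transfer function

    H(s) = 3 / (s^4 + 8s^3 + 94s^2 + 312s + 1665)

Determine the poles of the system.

s = -1 + 6j, -1 - 6j, -3 + 6j, -3 - 6j

The poles are the roots of the denominator s^4 + 8s^3 + 94s^2 + 312s + 1665 = 0.
No real roots exist; factor into two real quadratics: (s^2 + 2s + 37)(s^2 + 6s + 45) = 0.
Each quadratic gives a conjugate pair via the quadratic formula.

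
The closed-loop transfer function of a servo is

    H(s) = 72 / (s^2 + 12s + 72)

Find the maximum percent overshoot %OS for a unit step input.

Comparing s^2 + 12s + 72 to s^2 + 2ζωₙs + ωₙ²: ωₙ = √72 ≈ 8.485 rad/s and ζ = 12/(2·√72) ≈ 0.7071.
%OS = 100·exp(−πζ/√(1−ζ²)) = 100·exp(−π·0.7071/√(1−0.7071²)) ≈ 4.32%.

%OS ≈ 4.32%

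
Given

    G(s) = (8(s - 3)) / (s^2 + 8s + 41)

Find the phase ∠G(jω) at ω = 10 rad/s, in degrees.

At s = j10: numerator = -24 + j80, denominator = -59 + j80.
∠G = ∠num − ∠den = 106.70° − (126.41°) = -19.71°.

∠G(j10) ≈ -19.71°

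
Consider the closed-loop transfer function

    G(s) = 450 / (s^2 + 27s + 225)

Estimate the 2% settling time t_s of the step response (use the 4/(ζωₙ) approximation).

Comparing s^2 + 27s + 225 to s^2 + 2ζωₙs + ωₙ²: ωₙ = 15 rad/s and ζ = 27/(2·15) = 0.9.
ζωₙ = 27/2 = 13.5, so t_s ≈ 4/(ζωₙ) = 4/13.5 ≈ 0.2963 s.

t_s ≈ 0.2963 s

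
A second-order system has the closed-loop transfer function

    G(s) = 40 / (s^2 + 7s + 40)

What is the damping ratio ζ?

Compare the denominator to the standard form s^2 + 2ζωₙs + ωₙ².
ωₙ² = 40, so ωₙ = √40 ≈ 6.325 rad/s.
2ζωₙ = 7, so ζ = 7/(2·√40) ≈ 0.5534.
With ζ = 0.5534 the response is underdamped.

ζ ≈ 0.5534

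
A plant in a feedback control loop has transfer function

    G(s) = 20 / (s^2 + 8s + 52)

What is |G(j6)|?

Substitute s = j6: numerator = 20, denominator = 16 + j48.
|G(j6)| = |20| / |16 + j48| = 20 / 50.596 ≈ 0.3953.

|G(j6)| ≈ 0.3953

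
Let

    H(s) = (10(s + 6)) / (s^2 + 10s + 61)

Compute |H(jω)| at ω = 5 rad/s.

|H(j5)| ≈ 1.268

Substitute s = j5: numerator = 60 + j50, denominator = 36 + j50.
|H(j5)| = |60 + j50| / |36 + j50| = 78.102 / 61.612 ≈ 1.268.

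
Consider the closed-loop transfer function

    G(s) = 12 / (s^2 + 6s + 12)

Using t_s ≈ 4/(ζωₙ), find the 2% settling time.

Comparing s^2 + 6s + 12 to s^2 + 2ζωₙs + ωₙ²: ωₙ = √12 ≈ 3.464 rad/s and ζ = 6/(2·√12) ≈ 0.8660.
ζωₙ = 6/2 = 3, so t_s ≈ 4/(ζωₙ) = 4/3 ≈ 1.333 s.

t_s ≈ 1.333 s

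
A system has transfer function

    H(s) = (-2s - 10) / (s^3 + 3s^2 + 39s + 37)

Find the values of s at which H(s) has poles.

The poles are the roots of the denominator s^3 + 3s^2 + 39s + 37 = 0.
Trying s = -1: the polynomial evaluates to 0, so (s + 1) is a factor.
Dividing out leaves s^2 + 2s + 37 = 0.
The quadratic formula then gives s = -1 ± 6j.

s = -1 + 6j, -1 - 6j, -1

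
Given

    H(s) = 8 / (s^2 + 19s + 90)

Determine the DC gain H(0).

H(0) = 4/45 ≈ 0.08889

Set s = 0: H(0) = (8) / (90) = 4/45.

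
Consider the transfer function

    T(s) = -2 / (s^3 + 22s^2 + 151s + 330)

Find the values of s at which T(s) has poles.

s = -5, -6, -11

The poles are the roots of the denominator s^3 + 22s^2 + 151s + 330 = 0.
Trying s = -5: the polynomial evaluates to 0, so (s + 5) is a factor.
Dividing out leaves s^2 + 17s + 66 = 0.
Factoring the quadratic: (s + 6)(s + 11) = 0.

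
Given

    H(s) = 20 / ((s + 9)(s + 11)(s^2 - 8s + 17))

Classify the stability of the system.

The poles can be read from the denominator factors: s = -9, -11, 4 ± j.
Since the pole(s) at s = 4 ± j lie in the right half-plane, the system is unstable.

unstable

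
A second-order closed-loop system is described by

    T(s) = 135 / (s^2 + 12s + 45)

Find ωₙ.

Compare the denominator to the standard form s^2 + 2ζωₙs + ωₙ².
ωₙ² = 45, so ωₙ = √45 ≈ 6.708 rad/s.

ωₙ ≈ 6.708 rad/s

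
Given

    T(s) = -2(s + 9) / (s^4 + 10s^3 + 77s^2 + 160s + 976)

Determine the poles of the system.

s = ±4j, -5 ± 6j

The poles are the roots of the denominator s^4 + 10s^3 + 77s^2 + 160s + 976 = 0.
No real roots exist; factor into two real quadratics: (s^2 + 16)(s^2 + 10s + 61) = 0.
Each quadratic gives a conjugate pair via the quadratic formula.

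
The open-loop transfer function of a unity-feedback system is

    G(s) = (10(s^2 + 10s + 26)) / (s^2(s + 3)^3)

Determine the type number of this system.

Type 2

The denominator has 2 factors of s at the origin (free integrators), so this is a Type 2 system.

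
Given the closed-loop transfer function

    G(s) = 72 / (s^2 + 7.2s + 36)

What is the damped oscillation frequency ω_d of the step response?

Comparing s^2 + 7.2s + 36 to s^2 + 2ζωₙs + ωₙ²: ωₙ = 6 rad/s and ζ = 7.2/(2·6) = 0.6.
ζωₙ = 7.2/2 = 3.6, so ω_d = ωₙ√(1−ζ²) = √(ωₙ² − (ζωₙ)²) = √(36 − 3.6²) = √23.04 = 4.800 rad/s.

ω_d = 4.800 rad/s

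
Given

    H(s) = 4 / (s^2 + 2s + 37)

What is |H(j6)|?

|H(j6)| ≈ 0.3322

Substitute s = j6: numerator = 4, denominator = 1 + j12.
|H(j6)| = |4| / |1 + j12| = 4 / 12.042 ≈ 0.3322.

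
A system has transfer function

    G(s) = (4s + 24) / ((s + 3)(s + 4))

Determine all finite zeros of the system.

Set the numerator to zero: 4s + 24 = 0, i.e. 4·(s + 6) = 0.
So s = -6.

s = -6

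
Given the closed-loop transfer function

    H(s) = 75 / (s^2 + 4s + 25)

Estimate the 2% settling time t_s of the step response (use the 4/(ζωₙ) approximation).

Comparing s^2 + 4s + 25 to s^2 + 2ζωₙs + ωₙ²: ωₙ = 5 rad/s and ζ = 4/(2·5) = 0.4.
ζωₙ = 4/2 = 2, so t_s ≈ 4/(ζωₙ) = 4/2 = 2 s.

t_s ≈ 2 s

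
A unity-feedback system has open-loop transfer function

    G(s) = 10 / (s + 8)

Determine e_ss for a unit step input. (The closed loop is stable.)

e_ss = 0.4444

G(s) has no poles at the origin.
This is a Type 0 system. Kp = lim_{s→0} G(s) = 10/8 = 5/4.
e_ss = 1/(1 + Kp) = 1/(1 + 5/4) = 4/9 ≈ 0.4444.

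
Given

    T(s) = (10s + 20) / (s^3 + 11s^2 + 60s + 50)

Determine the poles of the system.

s = -5 ± 5j, -1

The poles are the roots of the denominator s^3 + 11s^2 + 60s + 50 = 0.
Trying s = -1: the polynomial evaluates to 0, so (s + 1) is a factor.
Dividing out leaves s^2 + 10s + 50 = 0.
The quadratic formula then gives s = -5 ± 5j.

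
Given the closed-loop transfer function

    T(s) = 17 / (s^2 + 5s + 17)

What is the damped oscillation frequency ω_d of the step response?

Comparing s^2 + 5s + 17 to s^2 + 2ζωₙs + ωₙ²: ωₙ = √17 ≈ 4.123 rad/s and ζ = 5/(2·√17) ≈ 0.6063.
ζωₙ = 5/2 = 2.5, so ω_d = ωₙ√(1−ζ²) = √(ωₙ² − (ζωₙ)²) = √(17 − 2.5²) = √10.75 ≈ 3.279 rad/s.

ω_d ≈ 3.279 rad/s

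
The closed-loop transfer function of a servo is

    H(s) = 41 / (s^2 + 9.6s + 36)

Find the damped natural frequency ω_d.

Comparing s^2 + 9.6s + 36 to s^2 + 2ζωₙs + ωₙ²: ωₙ = 6 rad/s and ζ = 9.6/(2·6) = 0.8.
ζωₙ = 9.6/2 = 4.8, so ω_d = ωₙ√(1−ζ²) = √(ωₙ² − (ζωₙ)²) = √(36 − 4.8²) = √12.96 = 3.600 rad/s.

ω_d = 3.600 rad/s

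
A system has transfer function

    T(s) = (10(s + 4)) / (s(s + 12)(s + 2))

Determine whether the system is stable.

marginally stable

The poles can be read from the denominator factors: s = 0, -12, -2.
Since the simple pole(s) at s = 0 lie on the jω-axis with none in the right half-plane, the system is marginally stable.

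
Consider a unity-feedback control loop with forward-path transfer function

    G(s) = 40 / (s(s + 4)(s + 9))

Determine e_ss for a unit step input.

G(s) has one pole at the origin.
This is a Type 1 system; for a step input the steady-state error is zero.

e_ss = 0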